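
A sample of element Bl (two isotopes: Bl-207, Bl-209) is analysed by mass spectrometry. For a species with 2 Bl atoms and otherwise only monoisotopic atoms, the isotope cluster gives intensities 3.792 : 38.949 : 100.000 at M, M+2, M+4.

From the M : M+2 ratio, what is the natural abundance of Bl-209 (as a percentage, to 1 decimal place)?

If p is the fraction of Bl that is Bl-207, then I(M+2)/I(M) = [C(2,1)·p^1·(1−p)] / p^2 = 2·(1−p)/p = 38.949/3.792 = 10.2714
(1−p)/p = 10.2714/2 = 5.1357  ⇒  p = 1/(1 + 5.1357) = 0.1630
Bl-207: 16.3%, Bl-209: 83.7%.

83.7%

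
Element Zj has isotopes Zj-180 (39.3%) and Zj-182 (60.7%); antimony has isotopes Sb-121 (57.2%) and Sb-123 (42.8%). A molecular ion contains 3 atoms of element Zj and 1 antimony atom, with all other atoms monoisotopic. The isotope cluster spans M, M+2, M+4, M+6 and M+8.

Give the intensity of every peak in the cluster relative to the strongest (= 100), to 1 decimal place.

9.4 : 50.7 : 100.0 : 85.1 : 26.0

Element Zj pattern (n=3): 0.06069846 : 0.28125163 : 0.43440137 : 0.22364854
Antimony pattern (n=1): 0.5720 : 0.4280
Convolve the two distributions (both contribute in 2-u steps):
  M: 0.06069846×0.5720 = 0.034720
  M+2: 0.06069846×0.4280 + 0.28125163×0.5720 = 0.186855
  M+4: 0.28125163×0.4280 + 0.43440137×0.5720 = 0.368853
  M+6: 0.43440137×0.4280 + 0.22364854×0.5720 = 0.313851
  M+8: 0.22364854×0.4280 = 0.095722
Scale to base peak (0.368853) = 100: 9.4 : 50.7 : 100.0 : 85.1 : 26.0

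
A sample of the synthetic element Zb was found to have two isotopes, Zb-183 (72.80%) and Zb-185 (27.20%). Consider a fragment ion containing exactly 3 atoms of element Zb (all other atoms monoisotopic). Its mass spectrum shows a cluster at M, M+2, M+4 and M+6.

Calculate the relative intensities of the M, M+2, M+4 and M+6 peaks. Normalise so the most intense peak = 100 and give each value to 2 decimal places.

89.22 : 100.00 : 37.36 : 4.65

Each Zb atom is independently Zb-183 (p = 0.7280) or Zb-185 (q = 0.2720); the cluster is the binomial expansion (p + q)^3.
P(M) = 0.7280^3 = 0.385828
P(M+2) = 3 × 0.7280^2 × 0.2720^1 = 0.432467
P(M+4) = 3 × 0.7280^1 × 0.2720^2 = 0.161581
P(M+6) = 0.2720^3 = 0.020124
The M+2 peak is largest (0.432467); scaling to 100 gives 89.22 : 100.00 : 37.36 : 4.65.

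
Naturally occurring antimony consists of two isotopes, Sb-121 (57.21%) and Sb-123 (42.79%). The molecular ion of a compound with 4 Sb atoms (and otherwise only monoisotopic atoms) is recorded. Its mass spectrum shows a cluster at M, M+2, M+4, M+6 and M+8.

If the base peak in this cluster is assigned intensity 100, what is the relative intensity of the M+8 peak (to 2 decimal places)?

9.32

Term probabilities: M 0.1071, M+2 0.3205, M+4 0.3596, M+6 0.1793, M+8 0.0335. Base peak = M+4.
P(M+4) = C(4,2) × 0.5721^2 × 0.4279^2 = 6 × 0.32729841 × 0.18309841 = 0.359567 (base)
P(M+8) = C(4,4) × 0.5721^0 × 0.4279^4 = 1 × 1.0000 × 0.03352503 = 0.033525
Relative intensity = 0.033525 / 0.359567 × 100 = 9.32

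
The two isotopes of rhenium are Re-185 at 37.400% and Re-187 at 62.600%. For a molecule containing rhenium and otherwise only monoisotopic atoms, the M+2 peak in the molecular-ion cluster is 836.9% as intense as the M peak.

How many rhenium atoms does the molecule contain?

5

The M+2/M ratio from n Re atoms is n · q/p = n · 0.62600/0.37400.
n = 8.369 × 0.37400/0.62600 = 5.00 ≈ 5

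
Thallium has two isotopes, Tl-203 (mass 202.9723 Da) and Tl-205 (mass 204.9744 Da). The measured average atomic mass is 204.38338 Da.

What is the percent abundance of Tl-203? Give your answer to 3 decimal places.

29.520%

Let x be the fractional abundance of Tl-203; then Tl-205 has abundance 1 − x.
202.9723·x + 204.9744·(1 − x) = 204.38338
(202.9723 − 204.9744)·x = 204.38338 − 204.9744
x = -0.59102 / -2.0021 = 0.29520 → 29.520% Tl-203, 70.480% Tl-205.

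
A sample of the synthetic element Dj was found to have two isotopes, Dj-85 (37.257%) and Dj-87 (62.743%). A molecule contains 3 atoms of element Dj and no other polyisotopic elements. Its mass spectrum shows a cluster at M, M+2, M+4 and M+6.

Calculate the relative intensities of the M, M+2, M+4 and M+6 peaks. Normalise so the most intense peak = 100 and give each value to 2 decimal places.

Each Dj atom is independently Dj-85 (p = 0.37257) or Dj-87 (q = 0.62743); the cluster is the binomial expansion (p + q)^3.
P(M) = 0.37257^3 = 0.051716
P(M+2) = 3 × 0.37257^2 × 0.62743^1 = 0.261278
P(M+4) = 3 × 0.37257^1 × 0.62743^2 = 0.440007
P(M+6) = 0.62743^3 = 0.246999
The M+4 peak is largest (0.440007); scaling to 100 gives 11.75 : 59.38 : 100.00 : 56.14.

11.75 : 59.38 : 100.00 : 56.14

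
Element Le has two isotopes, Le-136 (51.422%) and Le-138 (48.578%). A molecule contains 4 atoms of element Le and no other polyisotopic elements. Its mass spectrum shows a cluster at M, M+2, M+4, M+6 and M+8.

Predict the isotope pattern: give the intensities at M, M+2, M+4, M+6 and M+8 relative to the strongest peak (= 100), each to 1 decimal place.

18.7 : 70.6 : 100.0 : 63.0 : 14.9

Expanding (0.51422 + 0.48578)^4:
P(M) = 0.51422^4 = 0.069919
P(M+2) = 4 × 0.51422^3 × 0.48578^1 = 0.264208
P(M+4) = 6 × 0.51422^2 × 0.48578^2 = 0.374394
P(M+6) = 4 × 0.51422^1 × 0.48578^3 = 0.235791
P(M+8) = 0.48578^4 = 0.055688
The M+4 peak is largest (0.374394); scaling to 100 gives 18.7 : 70.6 : 100.0 : 63.0 : 14.9.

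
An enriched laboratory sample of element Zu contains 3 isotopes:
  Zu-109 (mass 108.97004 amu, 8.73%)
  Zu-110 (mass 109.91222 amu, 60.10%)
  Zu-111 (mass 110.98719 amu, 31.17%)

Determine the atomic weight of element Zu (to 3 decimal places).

110.165 amu

Average mass = Σ (abundance × isotope mass) = 0.0873 × 108.97004 + 0.6010 × 109.91222 + 0.3117 × 110.98719
= 9.513084 + 66.057244 + 34.594707 = 110.165035 amu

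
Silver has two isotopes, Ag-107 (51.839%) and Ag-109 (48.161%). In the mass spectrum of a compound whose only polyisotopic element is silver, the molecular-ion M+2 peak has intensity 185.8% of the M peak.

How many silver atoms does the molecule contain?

For n independent Ag atoms, I(M+2)/I(M) = n · (abundance Ag-109) / (abundance Ag-107) = n · 0.48161/0.51839.
n = 1.858 × 0.51839/0.48161 = 2.00 ≈ 2

2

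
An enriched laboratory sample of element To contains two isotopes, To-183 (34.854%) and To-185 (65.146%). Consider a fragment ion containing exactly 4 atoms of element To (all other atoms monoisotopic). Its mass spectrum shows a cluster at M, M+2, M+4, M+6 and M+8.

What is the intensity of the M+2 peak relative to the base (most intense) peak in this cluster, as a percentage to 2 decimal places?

Binomial terms of (0.34854 + 0.65146)^4: M 0.0148, M+2 0.1103, M+4 0.3093, M+6 0.3855, M+8 0.1801 → M+6 is the base peak.
P(M+6) = C(4,3) × 0.34854^1 × 0.65146^3 = 4 × 0.34854 × 0.27647971 = 0.385457 (base)
P(M+2) = C(4,1) × 0.34854^3 × 0.65146^1 = 4 × 0.04234069 × 0.65146 = 0.110333
Relative intensity = 0.110333 / 0.385457 × 100 = 28.62

28.62%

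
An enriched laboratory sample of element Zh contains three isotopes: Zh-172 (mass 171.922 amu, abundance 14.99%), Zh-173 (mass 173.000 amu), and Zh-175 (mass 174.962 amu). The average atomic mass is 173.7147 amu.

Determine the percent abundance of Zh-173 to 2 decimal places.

40.35%

The remaining 85.01% is split between Zh-173 (fraction x) and Zh-175 (fraction 0.8501 − x).
Substituting: 173.000x + 174.962(0.8501 − x) = 147.9435922
(173.000 − 174.962)x = -0.791604  ⇒  x = 0.40347, y = 0.44663
Zh-173: 40.35%, Zh-175: 44.66%.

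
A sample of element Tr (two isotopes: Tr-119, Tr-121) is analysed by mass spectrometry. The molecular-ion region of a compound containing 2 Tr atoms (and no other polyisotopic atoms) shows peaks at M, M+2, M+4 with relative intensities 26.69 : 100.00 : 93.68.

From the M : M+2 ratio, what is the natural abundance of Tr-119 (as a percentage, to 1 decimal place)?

34.8%

Write p for the Tr-119 fraction. I(M+2)/I(M) = [C(2,1)·p^1·(1−p)] / p^2 = 2·(1−p)/p = 100.00/26.69 = 3.7467
(1−p)/p = 3.7467/2 = 1.8734  ⇒  p = 1/(1 + 1.8734) = 0.3480
Tr-119: 34.8%, Tr-121: 65.2%.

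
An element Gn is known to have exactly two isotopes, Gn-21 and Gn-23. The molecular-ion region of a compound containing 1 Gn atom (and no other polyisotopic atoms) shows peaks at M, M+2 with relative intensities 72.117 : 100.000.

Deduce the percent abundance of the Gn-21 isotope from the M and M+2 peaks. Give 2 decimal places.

If p is the fraction of Gn that is Gn-21, then I(M+2)/I(M) = [C(1,1)·p^0·(1−p)] / p^1 = 1·(1−p)/p = 100.000/72.117 = 1.3866
(1−p)/p = 1.3866/1 = 1.3866  ⇒  p = 1/(1 + 1.3866) = 0.4190
Gn-21: 41.90%, Gn-23: 58.10%.

41.90%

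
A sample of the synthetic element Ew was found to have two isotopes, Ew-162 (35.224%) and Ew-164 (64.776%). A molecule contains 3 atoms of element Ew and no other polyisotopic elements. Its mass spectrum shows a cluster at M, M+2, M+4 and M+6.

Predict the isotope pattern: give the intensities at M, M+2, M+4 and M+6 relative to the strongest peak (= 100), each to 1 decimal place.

9.9 : 54.4 : 100.0 : 61.3

Expanding (0.35224 + 0.64776)^3:
P(M) = 0.35224^3 = 0.043703
P(M+2) = 3 × 0.35224^2 × 0.64776^1 = 0.241109
P(M+4) = 3 × 0.35224^1 × 0.64776^2 = 0.443392
P(M+6) = 0.64776^3 = 0.271796
The M+4 peak is largest (0.443392); scaling to 100 gives 9.9 : 54.4 : 100.0 : 61.3.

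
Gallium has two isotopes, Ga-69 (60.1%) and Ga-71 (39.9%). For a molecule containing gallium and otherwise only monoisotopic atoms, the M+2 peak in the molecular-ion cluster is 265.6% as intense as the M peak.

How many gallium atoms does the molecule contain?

4

With n Ga atoms, P(M+2)/P(M) = C(n,1)·p^(n−1)q / p^n = n·q/p = n · 0.399/0.601.
n = 2.656 × 0.601/0.399 = 4.00 ≈ 4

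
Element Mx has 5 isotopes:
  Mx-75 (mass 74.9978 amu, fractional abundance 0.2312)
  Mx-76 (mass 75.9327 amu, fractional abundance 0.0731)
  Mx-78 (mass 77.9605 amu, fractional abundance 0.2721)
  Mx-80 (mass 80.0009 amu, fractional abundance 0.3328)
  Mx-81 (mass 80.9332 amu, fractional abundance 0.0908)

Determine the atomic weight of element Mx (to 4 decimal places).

78.0763 amu

Ar = Σ fᵢ·mᵢ = 0.2312 × 74.9978 + 0.0731 × 75.9327 + 0.2721 × 77.9605 + 0.3328 × 80.0009 + 0.0908 × 80.9332
= 17.33949 + 5.55068 + 21.21305 + 26.62430 + 7.34873 = 78.07625 amu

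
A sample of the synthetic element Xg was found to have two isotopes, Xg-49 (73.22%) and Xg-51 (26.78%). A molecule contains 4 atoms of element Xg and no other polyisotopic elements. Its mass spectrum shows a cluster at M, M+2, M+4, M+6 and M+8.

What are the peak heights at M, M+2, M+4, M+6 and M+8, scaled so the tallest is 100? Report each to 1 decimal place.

Expanding (0.7322 + 0.2678)^4:
P(M) = 0.7322^4 = 0.287421
P(M+2) = 4 × 0.7322^3 × 0.2678^1 = 0.420494
P(M+4) = 6 × 0.7322^2 × 0.2678^2 = 0.230692
P(M+6) = 4 × 0.7322^1 × 0.2678^3 = 0.056250
P(M+8) = 0.2678^4 = 0.005143
The M+2 peak is largest (0.420494); scaling to 100 gives 68.4 : 100.0 : 54.9 : 13.4 : 1.2.

68.4 : 100.0 : 54.9 : 13.4 : 1.2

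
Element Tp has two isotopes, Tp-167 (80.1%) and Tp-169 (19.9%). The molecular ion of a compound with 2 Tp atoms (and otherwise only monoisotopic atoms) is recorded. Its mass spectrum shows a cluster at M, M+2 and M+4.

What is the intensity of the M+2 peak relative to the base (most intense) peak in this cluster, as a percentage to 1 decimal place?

Binomial terms of (0.801 + 0.199)^2: M 0.6416, M+2 0.3188, M+4 0.0396 → M is the base peak.
P(M) = C(2,0) × 0.801^2 × 0.199^0 = 1 × 0.641601 × 1.0000 = 0.641601 (base)
P(M+2) = C(2,1) × 0.801^1 × 0.199^1 = 2 × 0.8010 × 0.1990 = 0.318798
Relative intensity = 0.318798 / 0.641601 × 100 = 49.7

49.7%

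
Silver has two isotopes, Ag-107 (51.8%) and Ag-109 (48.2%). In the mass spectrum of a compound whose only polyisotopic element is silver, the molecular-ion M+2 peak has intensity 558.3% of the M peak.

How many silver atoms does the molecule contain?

6

With n Ag atoms, P(M+2)/P(M) = C(n,1)·p^(n−1)q / p^n = n·q/p = n · 0.482/0.518.
n = 5.583 × 0.518/0.482 = 6.00 ≈ 6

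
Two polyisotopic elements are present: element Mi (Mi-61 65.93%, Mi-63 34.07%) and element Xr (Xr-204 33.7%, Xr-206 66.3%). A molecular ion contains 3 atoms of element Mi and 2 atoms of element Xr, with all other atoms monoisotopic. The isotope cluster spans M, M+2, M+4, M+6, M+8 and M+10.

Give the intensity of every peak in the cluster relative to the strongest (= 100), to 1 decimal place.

9.3 : 50.9 : 100.0 : 86.3 : 33.8 : 5.0

Element Mi pattern (n=3): 0.28658221 : 0.44428284 : 0.22958769 : 0.03954726
Element Xr pattern (n=2): 0.113569 : 0.446862 : 0.439569
Convolve the two distributions (both contribute in 2-u steps):
  M: 0.28658221×0.113569 = 0.032547
  M+2: 0.28658221×0.446862 + 0.44428284×0.113569 = 0.178519
  M+4: 0.28658221×0.439569 + 0.44428284×0.446862 + 0.22958769×0.113569 = 0.350580
  M+6: 0.44428284×0.439569 + 0.22958769×0.446862 + 0.03954726×0.113569 = 0.302378
  M+8: 0.22958769×0.439569 + 0.03954726×0.446862 = 0.118592
  M+10: 0.03954726×0.439569 = 0.017384
Scale to base peak (0.350580) = 100: 9.3 : 50.9 : 100.0 : 86.3 : 33.8 : 5.0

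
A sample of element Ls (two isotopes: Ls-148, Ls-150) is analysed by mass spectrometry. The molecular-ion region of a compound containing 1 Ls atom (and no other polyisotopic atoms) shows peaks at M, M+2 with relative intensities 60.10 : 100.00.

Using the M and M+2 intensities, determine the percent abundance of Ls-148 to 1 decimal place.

37.5%

Write p for the Ls-148 fraction. I(M+2)/I(M) = [C(1,1)·p^0·(1−p)] / p^1 = 1·(1−p)/p = 100.00/60.10 = 1.6639
(1−p)/p = 1.6639/1 = 1.6639  ⇒  p = 1/(1 + 1.6639) = 0.3754
Ls-148: 37.5%, Ls-150: 62.5%.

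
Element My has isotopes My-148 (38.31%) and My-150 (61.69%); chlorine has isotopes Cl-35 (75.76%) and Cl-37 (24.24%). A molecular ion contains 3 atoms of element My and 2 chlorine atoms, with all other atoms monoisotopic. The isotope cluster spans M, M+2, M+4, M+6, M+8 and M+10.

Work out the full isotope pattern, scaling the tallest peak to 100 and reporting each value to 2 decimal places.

9.11 : 49.86 : 100.00 : 87.93 : 31.61 : 3.90

Element My pattern (n=3): 0.05622591 : 0.27161911 : 0.43738406 : 0.23477092
Chlorine pattern (n=2): 0.57395776 : 0.36728448 : 0.05875776
Convolve the two distributions (both contribute in 2-u steps):
  M: 0.05622591×0.57395776 = 0.032271
  M+2: 0.05622591×0.36728448 + 0.27161911×0.57395776 = 0.176549
  M+4: 0.05622591×0.05875776 + 0.27161911×0.36728448 + 0.43738406×0.57395776 = 0.354105
  M+6: 0.27161911×0.05875776 + 0.43738406×0.36728448 + 0.23477092×0.57395776 = 0.311353
  M+8: 0.43738406×0.05875776 + 0.23477092×0.36728448 = 0.111927
  M+10: 0.23477092×0.05875776 = 0.013795
Scale to base peak (0.354105) = 100: 9.11 : 49.86 : 100.00 : 87.93 : 31.61 : 3.90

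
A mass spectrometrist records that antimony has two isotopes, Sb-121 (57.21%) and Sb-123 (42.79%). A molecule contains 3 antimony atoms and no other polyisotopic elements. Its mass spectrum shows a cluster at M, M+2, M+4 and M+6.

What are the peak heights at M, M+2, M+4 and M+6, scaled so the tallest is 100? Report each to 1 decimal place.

Each Sb atom is independently Sb-121 (p = 0.5721) or Sb-123 (q = 0.4279); the cluster is the binomial expansion (p + q)^3.
P(M) = 0.5721^3 = 0.187247
P(M+2) = 3 × 0.5721^2 × 0.4279^1 = 0.420153
P(M+4) = 3 × 0.5721^1 × 0.4279^2 = 0.314252
P(M+6) = 0.4279^3 = 0.078348
The M+2 peak is largest (0.420153); scaling to 100 gives 44.6 : 100.0 : 74.8 : 18.6.

44.6 : 100.0 : 74.8 : 18.6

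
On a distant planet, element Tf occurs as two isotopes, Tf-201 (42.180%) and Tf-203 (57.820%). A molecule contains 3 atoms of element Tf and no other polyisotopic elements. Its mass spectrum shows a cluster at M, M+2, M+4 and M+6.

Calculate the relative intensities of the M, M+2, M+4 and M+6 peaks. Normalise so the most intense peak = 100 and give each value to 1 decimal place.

17.7 : 73.0 : 100.0 : 45.7

The 3 Tf atoms are independent, so intensities follow the terms of (0.42180 + 0.57820)^3.
P(M) = 0.42180^3 = 0.075045
P(M+2) = 3 × 0.42180^2 × 0.57820^1 = 0.308612
P(M+4) = 3 × 0.42180^1 × 0.57820^2 = 0.423043
P(M+6) = 0.57820^3 = 0.193301
The M+4 peak is largest (0.423043); scaling to 100 gives 17.7 : 73.0 : 100.0 : 45.7.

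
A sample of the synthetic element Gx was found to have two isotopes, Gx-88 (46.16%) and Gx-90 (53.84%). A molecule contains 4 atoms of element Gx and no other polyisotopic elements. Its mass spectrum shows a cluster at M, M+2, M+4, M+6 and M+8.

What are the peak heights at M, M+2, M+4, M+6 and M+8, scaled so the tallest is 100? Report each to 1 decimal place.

Expanding (0.4616 + 0.5384)^4:
P(M) = 0.4616^4 = 0.045401
P(M+2) = 4 × 0.4616^3 × 0.5384^1 = 0.211818
P(M+4) = 6 × 0.4616^2 × 0.5384^2 = 0.370589
P(M+6) = 4 × 0.4616^1 × 0.5384^3 = 0.288165
P(M+8) = 0.5384^4 = 0.084027
The M+4 peak is largest (0.370589); scaling to 100 gives 12.3 : 57.2 : 100.0 : 77.8 : 22.7.

12.3 : 57.2 : 100.0 : 77.8 : 22.7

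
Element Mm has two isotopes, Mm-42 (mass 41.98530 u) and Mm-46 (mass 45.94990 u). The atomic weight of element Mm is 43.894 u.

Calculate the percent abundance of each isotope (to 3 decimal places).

With x = fraction of Mm-42 (so Mm-46 is 1 − x):
41.98530·x + 45.94990·(1 − x) = 43.894
(41.98530 − 45.94990)·x = 43.894 − 45.94990
x = -2.05590 / -3.96460 = 0.51856 → 51.856% Mm-42, 48.144% Mm-46.

Mm-42: 51.856%, Mm-46: 48.144%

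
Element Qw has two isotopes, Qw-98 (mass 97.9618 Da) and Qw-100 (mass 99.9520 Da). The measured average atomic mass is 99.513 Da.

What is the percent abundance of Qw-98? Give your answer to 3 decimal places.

Writing the weighted mean with unknown fraction x of Qw-98:
97.9618·x + 99.9520·(1 − x) = 99.513
(97.9618 − 99.9520)·x = 99.513 − 99.9520
x = -0.4390 / -1.9902 = 0.22058 → 22.058% Qw-98, 77.942% Qw-100.

22.058%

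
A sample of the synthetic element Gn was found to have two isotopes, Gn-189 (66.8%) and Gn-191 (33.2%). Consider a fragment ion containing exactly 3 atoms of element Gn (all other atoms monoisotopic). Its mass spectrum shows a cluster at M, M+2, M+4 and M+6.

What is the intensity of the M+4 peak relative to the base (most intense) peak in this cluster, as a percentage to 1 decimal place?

(0.668 + 0.332)^3 gives M 0.2981, M+2 0.4444, M+4 0.2209, M+6 0.0366; the largest is M+2.
P(M+2) = C(3,1) × 0.668^2 × 0.332^1 = 3 × 0.446224 × 0.3320 = 0.444439 (base)
P(M+4) = C(3,2) × 0.668^1 × 0.332^2 = 3 × 0.6680 × 0.110224 = 0.220889
Relative intensity = 0.220889 / 0.444439 × 100 = 49.7

49.7%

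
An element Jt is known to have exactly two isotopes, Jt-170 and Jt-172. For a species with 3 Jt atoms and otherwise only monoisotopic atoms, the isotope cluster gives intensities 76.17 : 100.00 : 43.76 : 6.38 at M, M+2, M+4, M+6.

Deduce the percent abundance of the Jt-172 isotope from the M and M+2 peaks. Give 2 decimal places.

30.44%

If p is the fraction of Jt that is Jt-170, then I(M+2)/I(M) = [C(3,1)·p^2·(1−p)] / p^3 = 3·(1−p)/p = 100.00/76.17 = 1.3129
(1−p)/p = 1.3129/3 = 0.4376  ⇒  p = 1/(1 + 0.4376) = 0.6956
Jt-170: 69.56%, Jt-172: 30.44%.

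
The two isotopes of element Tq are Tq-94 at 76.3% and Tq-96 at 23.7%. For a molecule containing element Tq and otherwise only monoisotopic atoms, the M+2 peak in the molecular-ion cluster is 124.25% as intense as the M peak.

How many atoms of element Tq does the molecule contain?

4

For n independent Tq atoms, I(M+2)/I(M) = n · (abundance Tq-96) / (abundance Tq-94) = n · 0.237/0.763.
n = 1.2425 × 0.763/0.237 = 4.00 ≈ 4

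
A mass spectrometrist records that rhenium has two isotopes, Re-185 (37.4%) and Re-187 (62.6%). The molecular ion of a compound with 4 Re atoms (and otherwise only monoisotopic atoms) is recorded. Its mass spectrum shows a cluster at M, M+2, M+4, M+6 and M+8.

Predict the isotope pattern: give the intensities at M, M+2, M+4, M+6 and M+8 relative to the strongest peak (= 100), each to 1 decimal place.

Expanding (0.374 + 0.626)^4:
P(M) = 0.374^4 = 0.019565
P(M+2) = 4 × 0.374^3 × 0.626^1 = 0.130993
P(M+4) = 6 × 0.374^2 × 0.626^2 = 0.328884
P(M+6) = 4 × 0.374^1 × 0.626^3 = 0.366990
P(M+8) = 0.626^4 = 0.153567
The M+6 peak is largest (0.366990); scaling to 100 gives 5.3 : 35.7 : 89.6 : 100.0 : 41.8.

5.3 : 35.7 : 89.6 : 100.0 : 41.8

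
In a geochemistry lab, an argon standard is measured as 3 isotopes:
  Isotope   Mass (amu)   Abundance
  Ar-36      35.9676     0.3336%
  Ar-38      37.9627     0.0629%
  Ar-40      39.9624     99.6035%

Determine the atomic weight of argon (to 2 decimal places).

Average mass = Σ (abundance × isotope mass) = 0.003336 × 35.9676 + 0.000629 × 37.9627 + 0.996035 × 39.9624
= 0.11999 + 0.02388 + 39.80395 = 39.94782 amu

39.95 amu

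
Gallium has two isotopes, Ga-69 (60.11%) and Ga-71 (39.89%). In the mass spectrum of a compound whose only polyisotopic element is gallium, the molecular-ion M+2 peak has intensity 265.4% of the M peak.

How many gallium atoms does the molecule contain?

With n Ga atoms, P(M+2)/P(M) = C(n,1)·p^(n−1)q / p^n = n·q/p = n · 0.3989/0.6011.
n = 2.654 × 0.6011/0.3989 = 4.00 ≈ 4

4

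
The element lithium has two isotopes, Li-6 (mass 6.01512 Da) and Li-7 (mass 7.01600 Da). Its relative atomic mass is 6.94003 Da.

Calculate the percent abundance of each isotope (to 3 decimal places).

Li-6: 7.590%, Li-7: 92.410%

With x = fraction of Li-6 (so Li-7 is 1 − x):
6.01512·x + 7.01600·(1 − x) = 6.94003
(6.01512 − 7.01600)·x = 6.94003 − 7.01600
x = -0.07597 / -1.00088 = 0.07590 → 7.590% Li-6, 92.410% Li-7.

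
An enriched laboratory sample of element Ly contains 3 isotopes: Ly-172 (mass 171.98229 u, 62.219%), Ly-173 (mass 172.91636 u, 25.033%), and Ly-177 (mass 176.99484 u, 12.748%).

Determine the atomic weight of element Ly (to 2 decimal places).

Weight each isotope mass by its fractional abundance: 0.62219 × 171.98229 + 0.25033 × 172.91636 + 0.12748 × 176.99484
= 107.005661 + 43.286152 + 22.563302 = 172.855115 u

172.86 u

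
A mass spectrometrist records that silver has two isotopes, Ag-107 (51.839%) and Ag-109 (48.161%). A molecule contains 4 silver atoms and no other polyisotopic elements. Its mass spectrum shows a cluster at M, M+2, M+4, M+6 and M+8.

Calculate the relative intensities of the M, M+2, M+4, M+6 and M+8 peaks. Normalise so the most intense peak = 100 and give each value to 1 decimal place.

19.3 : 71.8 : 100.0 : 61.9 : 14.4

The 4 Ag atoms are independent, so intensities follow the terms of (0.51839 + 0.48161)^4.
P(M) = 0.51839^4 = 0.072215
P(M+2) = 4 × 0.51839^3 × 0.48161^1 = 0.268365
P(M+4) = 6 × 0.51839^2 × 0.48161^2 = 0.373986
P(M+6) = 4 × 0.51839^1 × 0.48161^3 = 0.231634
P(M+8) = 0.48161^4 = 0.053800
The M+4 peak is largest (0.373986); scaling to 100 gives 19.3 : 71.8 : 100.0 : 61.9 : 14.4.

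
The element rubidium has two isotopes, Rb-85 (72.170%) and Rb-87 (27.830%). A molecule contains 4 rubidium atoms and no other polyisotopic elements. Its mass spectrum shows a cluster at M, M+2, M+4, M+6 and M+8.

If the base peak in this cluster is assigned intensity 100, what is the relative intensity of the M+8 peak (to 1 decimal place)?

1.4

Term probabilities: M 0.2713, M+2 0.4184, M+4 0.2420, M+6 0.0622, M+8 0.0060. Base peak = M+2.
P(M+2) = C(4,1) × 0.72170^3 × 0.27830^1 = 4 × 0.37589809 × 0.2783 = 0.418450 (base)
P(M+8) = C(4,4) × 0.72170^0 × 0.27830^4 = 1 × 1.0000 × 0.00599864 = 0.005999
Relative intensity = 0.005999 / 0.418450 × 100 = 1.4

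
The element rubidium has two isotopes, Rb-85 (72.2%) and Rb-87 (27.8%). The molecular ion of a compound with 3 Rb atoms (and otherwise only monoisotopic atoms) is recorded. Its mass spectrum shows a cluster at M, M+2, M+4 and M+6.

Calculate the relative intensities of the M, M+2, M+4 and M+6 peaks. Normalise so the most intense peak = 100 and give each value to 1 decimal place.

86.6 : 100.0 : 38.5 : 4.9

The 3 Rb atoms are independent, so intensities follow the terms of (0.722 + 0.278)^3.
P(M) = 0.722^3 = 0.376367
P(M+2) = 3 × 0.722^2 × 0.278^1 = 0.434751
P(M+4) = 3 × 0.722^1 × 0.278^2 = 0.167397
P(M+6) = 0.278^3 = 0.021485
The M+2 peak is largest (0.434751); scaling to 100 gives 86.6 : 100.0 : 38.5 : 4.9.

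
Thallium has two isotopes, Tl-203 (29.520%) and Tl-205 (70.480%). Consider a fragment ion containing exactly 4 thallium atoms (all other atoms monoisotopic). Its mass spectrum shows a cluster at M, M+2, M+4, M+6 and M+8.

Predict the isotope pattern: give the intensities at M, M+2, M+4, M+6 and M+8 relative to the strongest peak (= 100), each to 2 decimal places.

Expanding (0.29520 + 0.70480)^4:
P(M) = 0.29520^4 = 0.007594
P(M+2) = 4 × 0.29520^3 × 0.70480^1 = 0.072523
P(M+4) = 6 × 0.29520^2 × 0.70480^2 = 0.259726
P(M+6) = 4 × 0.29520^1 × 0.70480^3 = 0.413403
P(M+8) = 0.70480^4 = 0.246754
The M+6 peak is largest (0.413403); scaling to 100 gives 1.84 : 17.54 : 62.83 : 100.00 : 59.69.

1.84 : 17.54 : 62.83 : 100.00 : 59.69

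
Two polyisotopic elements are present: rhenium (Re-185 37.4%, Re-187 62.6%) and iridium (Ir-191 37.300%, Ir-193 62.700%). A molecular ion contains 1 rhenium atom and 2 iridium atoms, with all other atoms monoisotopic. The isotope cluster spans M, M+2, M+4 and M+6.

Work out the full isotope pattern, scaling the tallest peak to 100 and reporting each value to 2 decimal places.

Rhenium pattern (n=1): 0.3740 : 0.6260
Iridium pattern (n=2): 0.139129 : 0.467742 : 0.393129
Convolve the two distributions (both contribute in 2-u steps):
  M: 0.3740×0.139129 = 0.052034
  M+2: 0.3740×0.467742 + 0.6260×0.139129 = 0.262030
  M+4: 0.3740×0.393129 + 0.6260×0.467742 = 0.439837
  M+6: 0.6260×0.393129 = 0.246099
Scale to base peak (0.439837) = 100: 11.83 : 59.57 : 100.00 : 55.95

11.83 : 59.57 : 100.00 : 55.95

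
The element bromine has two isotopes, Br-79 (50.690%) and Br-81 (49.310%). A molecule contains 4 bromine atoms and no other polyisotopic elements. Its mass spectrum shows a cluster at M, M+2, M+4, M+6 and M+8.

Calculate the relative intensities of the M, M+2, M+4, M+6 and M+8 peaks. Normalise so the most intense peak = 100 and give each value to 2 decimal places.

Each Br atom is independently Br-79 (p = 0.50690) or Br-81 (q = 0.49310); the cluster is the binomial expansion (p + q)^4.
P(M) = 0.50690^4 = 0.066022
P(M+2) = 4 × 0.50690^3 × 0.49310^1 = 0.256899
P(M+4) = 6 × 0.50690^2 × 0.49310^2 = 0.374857
P(M+6) = 4 × 0.50690^1 × 0.49310^3 = 0.243101
P(M+8) = 0.49310^4 = 0.059121
The M+4 peak is largest (0.374857); scaling to 100 gives 17.61 : 68.53 : 100.00 : 64.85 : 15.77.

17.61 : 68.53 : 100.00 : 64.85 : 15.77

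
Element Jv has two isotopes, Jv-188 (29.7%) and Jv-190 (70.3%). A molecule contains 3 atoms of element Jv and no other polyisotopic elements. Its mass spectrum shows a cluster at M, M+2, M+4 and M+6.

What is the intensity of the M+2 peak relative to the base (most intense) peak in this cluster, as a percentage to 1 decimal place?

42.2%

Binomial terms of (0.297 + 0.703)^3: M 0.0262, M+2 0.1860, M+4 0.4403, M+6 0.3474 → M+4 is the base peak.
P(M+4) = C(3,2) × 0.297^1 × 0.703^2 = 3 × 0.2970 × 0.494209 = 0.440340 (base)
P(M+2) = C(3,1) × 0.297^2 × 0.703^1 = 3 × 0.088209 × 0.7030 = 0.186033
Relative intensity = 0.186033 / 0.440340 × 100 = 42.2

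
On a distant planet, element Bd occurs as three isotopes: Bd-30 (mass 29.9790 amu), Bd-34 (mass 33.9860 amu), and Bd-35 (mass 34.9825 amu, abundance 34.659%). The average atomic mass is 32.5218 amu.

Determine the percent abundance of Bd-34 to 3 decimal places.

20.181%

Let x and y be the fractions of Bd-30 and Bd-34. Then x + y = 1 − 0.34659 = 0.65341 and 29.9790x + 33.9860y = 32.5218 − 0.34659×34.9825 = 20.397215325.
Substituting: 29.9790x + 33.9860(0.65341 − x) = 20.397215325
(29.9790 − 33.9860)x = -1.809576935  ⇒  x = 0.45160, y = 0.20181
Bd-30: 45.160%, Bd-34: 20.181%.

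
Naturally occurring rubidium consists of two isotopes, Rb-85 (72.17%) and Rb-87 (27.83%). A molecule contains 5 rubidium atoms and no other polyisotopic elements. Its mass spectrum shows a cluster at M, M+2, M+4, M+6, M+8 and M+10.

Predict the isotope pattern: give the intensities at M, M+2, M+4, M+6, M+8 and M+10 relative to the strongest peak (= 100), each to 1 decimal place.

51.9 : 100.0 : 77.1 : 29.7 : 5.7 : 0.4

Expanding (0.7217 + 0.2783)^5:
P(M) = 0.7217^5 = 0.195787
P(M+2) = 5 × 0.7217^4 × 0.2783^1 = 0.377494
P(M+4) = 10 × 0.7217^3 × 0.2783^2 = 0.291136
P(M+6) = 10 × 0.7217^2 × 0.2783^3 = 0.112267
P(M+8) = 5 × 0.7217^1 × 0.2783^4 = 0.021646
P(M+10) = 0.2783^5 = 0.001669
The M+2 peak is largest (0.377494); scaling to 100 gives 51.9 : 100.0 : 77.1 : 29.7 : 5.7 : 0.4.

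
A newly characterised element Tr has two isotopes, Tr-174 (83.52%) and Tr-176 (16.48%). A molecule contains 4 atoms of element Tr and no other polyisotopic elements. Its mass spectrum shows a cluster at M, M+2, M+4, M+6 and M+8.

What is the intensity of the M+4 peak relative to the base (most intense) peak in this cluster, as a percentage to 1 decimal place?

Binomial terms of (0.8352 + 0.1648)^4: M 0.4866, M+2 0.3841, M+4 0.1137, M+6 0.0150, M+8 0.0007 → M is the base peak.
P(M) = C(4,0) × 0.8352^4 × 0.1648^0 = 1 × 0.48658861 × 1.0000 = 0.486589 (base)
P(M+4) = C(4,2) × 0.8352^2 × 0.1648^2 = 6 × 0.69755904 × 0.02715904 = 0.113670
Relative intensity = 0.113670 / 0.486589 × 100 = 23.4

23.4%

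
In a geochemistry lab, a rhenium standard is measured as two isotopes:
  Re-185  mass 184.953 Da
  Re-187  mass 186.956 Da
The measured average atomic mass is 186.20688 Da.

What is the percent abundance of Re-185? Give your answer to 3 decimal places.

37.400%

Writing the weighted mean with unknown fraction x of Re-185:
184.953·x + 186.956·(1 − x) = 186.20688
(184.953 − 186.956)·x = 186.20688 − 186.956
x = -0.74912 / -2.003 = 0.37400 → 37.400% Re-185, 62.600% Re-187.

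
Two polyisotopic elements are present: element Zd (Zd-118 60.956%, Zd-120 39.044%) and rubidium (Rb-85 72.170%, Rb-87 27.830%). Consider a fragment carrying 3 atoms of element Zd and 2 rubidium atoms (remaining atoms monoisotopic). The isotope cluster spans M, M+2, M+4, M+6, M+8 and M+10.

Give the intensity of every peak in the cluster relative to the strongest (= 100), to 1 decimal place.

34.9 : 94.1 : 100.0 : 52.3 : 13.5 : 1.4

Element Zd pattern (n=3): 0.22649018 : 0.43521963 : 0.27877019 : 0.05952
Rubidium pattern (n=2): 0.52085089 : 0.40169822 : 0.07745089
Convolve the two distributions (both contribute in 2-u steps):
  M: 0.22649018×0.52085089 = 0.117968
  M+2: 0.22649018×0.40169822 + 0.43521963×0.52085089 = 0.317665
  M+4: 0.22649018×0.07745089 + 0.43521963×0.40169822 + 0.27877019×0.52085089 = 0.337567
  M+6: 0.43521963×0.07745089 + 0.27877019×0.40169822 + 0.05952×0.52085089 = 0.176691
  M+8: 0.27877019×0.07745089 + 0.05952×0.40169822 = 0.045500
  M+10: 0.05952×0.07745089 = 0.004610
Scale to base peak (0.337567) = 100: 34.9 : 94.1 : 100.0 : 52.3 : 13.5 : 1.4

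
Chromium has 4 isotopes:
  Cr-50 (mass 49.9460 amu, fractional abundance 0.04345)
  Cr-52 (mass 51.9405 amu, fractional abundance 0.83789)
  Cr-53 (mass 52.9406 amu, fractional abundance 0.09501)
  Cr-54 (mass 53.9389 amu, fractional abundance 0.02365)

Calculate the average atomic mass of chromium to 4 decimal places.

Average mass = Σ (abundance × isotope mass) = 0.04345 × 49.9460 + 0.83789 × 51.9405 + 0.09501 × 52.9406 + 0.02365 × 53.9389
= 2.17015 + 43.52043 + 5.02989 + 1.27565 = 51.99612 amu

51.9961 amu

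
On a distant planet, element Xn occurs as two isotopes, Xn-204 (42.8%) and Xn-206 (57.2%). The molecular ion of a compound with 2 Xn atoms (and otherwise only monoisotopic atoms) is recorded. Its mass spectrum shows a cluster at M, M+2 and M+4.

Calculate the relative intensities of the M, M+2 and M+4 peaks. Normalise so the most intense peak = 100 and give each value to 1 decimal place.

37.4 : 100.0 : 66.8

The 2 Xn atoms are independent, so intensities follow the terms of (0.428 + 0.572)^2.
P(M) = 0.428^2 = 0.183184
P(M+2) = 2 × 0.428^1 × 0.572^1 = 0.489632
P(M+4) = 0.572^2 = 0.327184
The M+2 peak is largest (0.489632); scaling to 100 gives 37.4 : 100.0 : 66.8.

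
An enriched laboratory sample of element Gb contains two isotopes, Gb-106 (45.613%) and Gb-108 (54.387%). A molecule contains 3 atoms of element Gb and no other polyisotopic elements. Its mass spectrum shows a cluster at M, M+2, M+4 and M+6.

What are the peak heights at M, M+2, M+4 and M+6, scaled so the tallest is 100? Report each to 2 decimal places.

23.45 : 83.87 : 100.00 : 39.75

Each Gb atom is independently Gb-106 (p = 0.45613) or Gb-108 (q = 0.54387); the cluster is the binomial expansion (p + q)^3.
P(M) = 0.45613^3 = 0.094900
P(M+2) = 3 × 0.45613^2 × 0.54387^1 = 0.339464
P(M+4) = 3 × 0.45613^1 × 0.54387^2 = 0.404762
P(M+6) = 0.54387^3 = 0.160874
The M+4 peak is largest (0.404762); scaling to 100 gives 23.45 : 83.87 : 100.00 : 39.75.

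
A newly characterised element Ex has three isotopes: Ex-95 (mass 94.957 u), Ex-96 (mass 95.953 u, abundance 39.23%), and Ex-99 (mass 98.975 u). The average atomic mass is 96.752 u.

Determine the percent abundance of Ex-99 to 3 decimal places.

The remaining 60.77% is split between Ex-95 (fraction x) and Ex-99 (fraction 0.6077 − x).
Substituting: 94.957x + 98.975(0.6077 − x) = 59.1096381
(94.957 − 98.975)x = -1.0374694  ⇒  x = 0.25821, y = 0.34949
Ex-95: 25.821%, Ex-99: 34.949%.

34.949%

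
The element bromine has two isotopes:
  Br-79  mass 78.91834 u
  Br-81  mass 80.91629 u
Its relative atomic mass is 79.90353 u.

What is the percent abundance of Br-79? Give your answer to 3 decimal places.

Writing the weighted mean with unknown fraction x of Br-79:
78.91834·x + 80.91629·(1 − x) = 79.90353
(78.91834 − 80.91629)·x = 79.90353 − 80.91629
x = -1.01276 / -1.99795 = 0.50690 → 50.690% Br-79, 49.310% Br-81.

50.690%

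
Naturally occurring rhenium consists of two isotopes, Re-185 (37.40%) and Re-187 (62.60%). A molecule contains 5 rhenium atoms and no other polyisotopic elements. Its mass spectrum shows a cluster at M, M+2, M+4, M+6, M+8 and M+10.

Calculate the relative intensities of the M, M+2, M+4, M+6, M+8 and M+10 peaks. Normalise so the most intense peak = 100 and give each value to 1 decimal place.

2.1 : 17.8 : 59.7 : 100.0 : 83.7 : 28.0

Each Re atom is independently Re-185 (p = 0.3740) or Re-187 (q = 0.6260); the cluster is the binomial expansion (p + q)^5.
P(M) = 0.3740^5 = 0.007317
P(M+2) = 5 × 0.3740^4 × 0.6260^1 = 0.061239
P(M+4) = 10 × 0.3740^3 × 0.6260^2 = 0.205005
P(M+6) = 10 × 0.3740^2 × 0.6260^3 = 0.343136
P(M+8) = 5 × 0.3740^1 × 0.6260^4 = 0.287170
P(M+10) = 0.6260^5 = 0.096133
The M+6 peak is largest (0.343136); scaling to 100 gives 2.1 : 17.8 : 59.7 : 100.0 : 83.7 : 28.0.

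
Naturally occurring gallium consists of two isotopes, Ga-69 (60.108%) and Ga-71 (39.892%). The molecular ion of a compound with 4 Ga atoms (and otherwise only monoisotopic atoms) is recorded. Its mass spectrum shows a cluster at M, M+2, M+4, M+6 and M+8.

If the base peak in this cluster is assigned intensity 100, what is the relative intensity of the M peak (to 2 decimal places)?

37.67

Term probabilities: M 0.1305, M+2 0.3465, M+4 0.3450, M+6 0.1526, M+8 0.0253. Base peak = M+2.
P(M+2) = C(4,1) × 0.60108^3 × 0.39892^1 = 4 × 0.2171685 × 0.39892 = 0.346531 (base)
P(M) = C(4,0) × 0.60108^4 × 0.39892^0 = 1 × 0.13053564 × 1.0000 = 0.130536
Relative intensity = 0.130536 / 0.346531 × 100 = 37.67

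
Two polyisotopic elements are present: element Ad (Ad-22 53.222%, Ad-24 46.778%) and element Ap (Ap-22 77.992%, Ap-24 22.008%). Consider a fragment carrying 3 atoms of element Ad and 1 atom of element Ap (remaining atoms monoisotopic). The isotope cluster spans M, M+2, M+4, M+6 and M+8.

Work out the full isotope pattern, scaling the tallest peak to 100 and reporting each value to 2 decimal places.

Element Ad pattern (n=3): 0.15075564 : 0.39750746 : 0.34937815 : 0.10235874
Element Ap pattern (n=1): 0.77992 : 0.22008
Convolve the two distributions (both contribute in 2-u steps):
  M: 0.15075564×0.77992 = 0.117577
  M+2: 0.15075564×0.22008 + 0.39750746×0.77992 = 0.343202
  M+4: 0.39750746×0.22008 + 0.34937815×0.77992 = 0.359970
  M+6: 0.34937815×0.22008 + 0.10235874×0.77992 = 0.156723
  M+8: 0.10235874×0.22008 = 0.022527
Scale to base peak (0.359970) = 100: 32.66 : 95.34 : 100.00 : 43.54 : 6.26

32.66 : 95.34 : 100.00 : 43.54 : 6.26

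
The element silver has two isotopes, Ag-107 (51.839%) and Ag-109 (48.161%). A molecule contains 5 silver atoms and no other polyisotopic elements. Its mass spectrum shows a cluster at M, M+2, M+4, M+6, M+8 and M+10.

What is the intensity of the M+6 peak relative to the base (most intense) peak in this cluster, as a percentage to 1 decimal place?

92.9%

(0.51839 + 0.48161)^5 gives M 0.0374, M+2 0.1739, M+4 0.3231, M+6 0.3002, M+8 0.1394, M+10 0.0259; the largest is M+4.
P(M+4) = C(5,2) × 0.51839^3 × 0.48161^2 = 10 × 0.13930601 × 0.23194819 = 0.323118 (base)
P(M+6) = C(5,3) × 0.51839^2 × 0.48161^3 = 10 × 0.26872819 × 0.11170857 = 0.300192
Relative intensity = 0.300192 / 0.323118 × 100 = 92.9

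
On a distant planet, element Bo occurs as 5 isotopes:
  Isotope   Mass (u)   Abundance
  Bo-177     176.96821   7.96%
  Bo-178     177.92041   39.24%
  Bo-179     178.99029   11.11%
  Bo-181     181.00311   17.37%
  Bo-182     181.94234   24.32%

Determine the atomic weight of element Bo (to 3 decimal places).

The abundance-weighted mean is 0.0796 × 176.96821 + 0.3924 × 177.92041 + 0.1111 × 178.99029 + 0.1737 × 181.00311 + 0.2432 × 181.94234
= 14.086670 + 69.815969 + 19.885821 + 31.440240 + 44.248377 = 179.477077 u

179.477 u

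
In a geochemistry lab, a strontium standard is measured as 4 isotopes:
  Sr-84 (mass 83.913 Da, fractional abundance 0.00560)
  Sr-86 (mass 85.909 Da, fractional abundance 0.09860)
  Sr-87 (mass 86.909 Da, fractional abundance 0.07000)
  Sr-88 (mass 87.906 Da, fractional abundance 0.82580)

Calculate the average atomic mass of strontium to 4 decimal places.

The abundance-weighted mean is 0.00560 × 83.913 + 0.09860 × 85.909 + 0.07000 × 86.909 + 0.82580 × 87.906
= 0.46991 + 8.47063 + 6.08363 + 72.59277 = 87.61694 Da

87.6169 Da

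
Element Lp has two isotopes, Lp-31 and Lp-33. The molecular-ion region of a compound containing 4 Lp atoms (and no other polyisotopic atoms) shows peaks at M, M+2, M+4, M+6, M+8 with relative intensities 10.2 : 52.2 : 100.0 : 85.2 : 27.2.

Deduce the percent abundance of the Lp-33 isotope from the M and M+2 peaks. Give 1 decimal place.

56.1%

If p is the fraction of Lp that is Lp-31, then I(M+2)/I(M) = [C(4,1)·p^3·(1−p)] / p^4 = 4·(1−p)/p = 52.2/10.2 = 5.1176
(1−p)/p = 5.1176/4 = 1.2794  ⇒  p = 1/(1 + 1.2794) = 0.4387
Lp-31: 43.9%, Lp-33: 56.1%.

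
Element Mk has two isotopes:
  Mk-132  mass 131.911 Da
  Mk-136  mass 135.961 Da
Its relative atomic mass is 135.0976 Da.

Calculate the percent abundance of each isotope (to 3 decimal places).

Writing the weighted mean with unknown fraction x of Mk-132:
131.911·x + 135.961·(1 − x) = 135.0976
(131.911 − 135.961)·x = 135.0976 − 135.961
x = -0.8634 / -4.050 = 0.21319 → 21.319% Mk-132, 78.681% Mk-136.

Mk-132: 21.319%, Mk-136: 78.681%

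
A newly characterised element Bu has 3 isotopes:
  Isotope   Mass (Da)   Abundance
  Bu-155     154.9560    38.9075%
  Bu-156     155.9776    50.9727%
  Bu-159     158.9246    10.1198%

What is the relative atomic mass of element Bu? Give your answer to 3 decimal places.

Average mass = Σ (abundance × isotope mass) = 0.389075 × 154.9560 + 0.509727 × 155.9776 + 0.101198 × 158.9246
= 60.28951 + 79.50599 + 16.08285 = 155.87835 Da

155.878 Da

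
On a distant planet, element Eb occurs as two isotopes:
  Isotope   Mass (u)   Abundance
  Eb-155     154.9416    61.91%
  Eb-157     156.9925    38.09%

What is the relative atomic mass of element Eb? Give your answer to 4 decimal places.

155.7228 u

Ar = Σ fᵢ·mᵢ = 0.6191 × 154.9416 + 0.3809 × 156.9925
= 95.92434 + 59.79844 = 155.72278 u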